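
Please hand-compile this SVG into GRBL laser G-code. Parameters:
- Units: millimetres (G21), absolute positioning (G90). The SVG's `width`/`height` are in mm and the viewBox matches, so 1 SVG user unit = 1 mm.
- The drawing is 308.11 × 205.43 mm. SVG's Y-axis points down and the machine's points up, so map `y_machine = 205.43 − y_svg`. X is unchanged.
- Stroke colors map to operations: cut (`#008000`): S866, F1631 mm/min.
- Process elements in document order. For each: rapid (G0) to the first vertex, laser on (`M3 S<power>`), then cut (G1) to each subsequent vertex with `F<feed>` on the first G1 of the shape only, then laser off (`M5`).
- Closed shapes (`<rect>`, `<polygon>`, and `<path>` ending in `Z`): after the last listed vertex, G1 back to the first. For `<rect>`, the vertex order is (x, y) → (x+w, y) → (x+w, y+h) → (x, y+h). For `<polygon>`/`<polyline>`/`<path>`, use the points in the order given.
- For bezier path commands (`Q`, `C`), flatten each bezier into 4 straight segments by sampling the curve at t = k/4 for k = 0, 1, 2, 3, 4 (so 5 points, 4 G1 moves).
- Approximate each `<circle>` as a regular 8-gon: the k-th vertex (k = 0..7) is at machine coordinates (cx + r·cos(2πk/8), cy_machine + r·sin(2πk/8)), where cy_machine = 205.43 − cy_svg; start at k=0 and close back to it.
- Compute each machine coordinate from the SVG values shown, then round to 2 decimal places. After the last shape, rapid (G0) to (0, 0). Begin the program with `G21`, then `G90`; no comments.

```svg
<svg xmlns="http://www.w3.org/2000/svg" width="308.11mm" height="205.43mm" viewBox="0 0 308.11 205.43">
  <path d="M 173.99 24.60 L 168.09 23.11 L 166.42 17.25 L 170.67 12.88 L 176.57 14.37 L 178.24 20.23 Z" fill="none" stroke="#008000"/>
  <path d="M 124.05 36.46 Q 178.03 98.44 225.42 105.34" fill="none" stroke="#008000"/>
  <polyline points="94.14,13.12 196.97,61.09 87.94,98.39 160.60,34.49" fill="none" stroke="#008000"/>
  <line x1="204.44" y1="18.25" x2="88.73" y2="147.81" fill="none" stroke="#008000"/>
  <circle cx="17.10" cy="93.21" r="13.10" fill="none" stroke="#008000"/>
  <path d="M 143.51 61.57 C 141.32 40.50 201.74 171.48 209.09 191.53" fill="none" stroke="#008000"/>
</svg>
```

viewBox `0 0 308.11 205.43` with mm width/height → 1 unit = 1 mm. Flip: y_m = 205.43 − y_svg.

**Shape 1** — `<path>` regular polygon, stroke `#008000` → cut (S866, F1631). Machine vertices: (173.99,180.83) → (168.09,182.32) → (166.42,188.18) → (170.67,192.55) → (176.57,191.06) → (178.24,185.20) → (173.99,180.83). Closed: final G1 returns to the first vertex.

**Shape 2** — `<path>` quadratic bezier, stroke `#008000` → cut (S866, F1631). Control points (SVG): P0=(124.05,36.46), P1=(178.03,98.44), P2=(225.42,105.34); sampled at t=k/4. Machine vertices: (124.05,168.97) → (150.63,141.42) → (176.38,120.76) → (201.31,106.98) → (225.42,100.09). Open path.

**Shape 3** — `<polyline>` open polyline, stroke `#008000` → cut (S866, F1631). Machine vertices: (94.14,192.31) → (196.97,144.34) → (87.94,107.04) → (160.60,170.94). Open path.

**Shape 4** — `<line>` line segment, stroke `#008000` → cut (S866, F1631). Machine vertices: (204.44,187.18) → (88.73,57.62). Open path.

**Shape 5** — `<circle>` circle, stroke `#008000` → cut (S866, F1631). Machine vertices: (30.20,112.22) → (26.36,121.48) → (17.10,125.32) → (7.84,121.48) → (4.00,112.22) → (7.84,102.96) → (17.10,99.12) → (26.36,102.96) → (30.20,112.22). Closed: final G1 returns to the first vertex.

**Shape 6** — `<path>` cubic bezier, stroke `#008000` → cut (S866, F1631). Control points (SVG): P0=(143.51,61.57), P1=(141.32,40.50), P2=(201.74,171.48), P3=(209.09,191.53); sampled at t=k/4. Machine vertices: (143.51,143.86) → (151.80,135.26) → (172.72,94.30) → (195.43,45.63) → (209.09,13.90). Open path.

G21
G90
G0 X173.99 Y180.83
M3 S866
G1 X168.09 Y182.32 F1631
G1 X166.42 Y188.18
G1 X170.67 Y192.55
G1 X176.57 Y191.06
G1 X178.24 Y185.20
G1 X173.99 Y180.83
M5
G0 X124.05 Y168.97
M3 S866
G1 X150.63 Y141.42 F1631
G1 X176.38 Y120.76
G1 X201.31 Y106.98
G1 X225.42 Y100.09
M5
G0 X94.14 Y192.31
M3 S866
G1 X196.97 Y144.34 F1631
G1 X87.94 Y107.04
G1 X160.60 Y170.94
M5
G0 X204.44 Y187.18
M3 S866
G1 X88.73 Y57.62 F1631
M5
G0 X30.20 Y112.22
M3 S866
G1 X26.36 Y121.48 F1631
G1 X17.10 Y125.32
G1 X7.84 Y121.48
G1 X4.00 Y112.22
G1 X7.84 Y102.96
G1 X17.10 Y99.12
G1 X26.36 Y102.96
G1 X30.20 Y112.22
M5
G0 X143.51 Y143.86
M3 S866
G1 X151.80 Y135.26 F1631
G1 X172.72 Y94.30
G1 X195.43 Y45.63
G1 X209.09 Y13.90
M5
G0 X0.00 Y0.00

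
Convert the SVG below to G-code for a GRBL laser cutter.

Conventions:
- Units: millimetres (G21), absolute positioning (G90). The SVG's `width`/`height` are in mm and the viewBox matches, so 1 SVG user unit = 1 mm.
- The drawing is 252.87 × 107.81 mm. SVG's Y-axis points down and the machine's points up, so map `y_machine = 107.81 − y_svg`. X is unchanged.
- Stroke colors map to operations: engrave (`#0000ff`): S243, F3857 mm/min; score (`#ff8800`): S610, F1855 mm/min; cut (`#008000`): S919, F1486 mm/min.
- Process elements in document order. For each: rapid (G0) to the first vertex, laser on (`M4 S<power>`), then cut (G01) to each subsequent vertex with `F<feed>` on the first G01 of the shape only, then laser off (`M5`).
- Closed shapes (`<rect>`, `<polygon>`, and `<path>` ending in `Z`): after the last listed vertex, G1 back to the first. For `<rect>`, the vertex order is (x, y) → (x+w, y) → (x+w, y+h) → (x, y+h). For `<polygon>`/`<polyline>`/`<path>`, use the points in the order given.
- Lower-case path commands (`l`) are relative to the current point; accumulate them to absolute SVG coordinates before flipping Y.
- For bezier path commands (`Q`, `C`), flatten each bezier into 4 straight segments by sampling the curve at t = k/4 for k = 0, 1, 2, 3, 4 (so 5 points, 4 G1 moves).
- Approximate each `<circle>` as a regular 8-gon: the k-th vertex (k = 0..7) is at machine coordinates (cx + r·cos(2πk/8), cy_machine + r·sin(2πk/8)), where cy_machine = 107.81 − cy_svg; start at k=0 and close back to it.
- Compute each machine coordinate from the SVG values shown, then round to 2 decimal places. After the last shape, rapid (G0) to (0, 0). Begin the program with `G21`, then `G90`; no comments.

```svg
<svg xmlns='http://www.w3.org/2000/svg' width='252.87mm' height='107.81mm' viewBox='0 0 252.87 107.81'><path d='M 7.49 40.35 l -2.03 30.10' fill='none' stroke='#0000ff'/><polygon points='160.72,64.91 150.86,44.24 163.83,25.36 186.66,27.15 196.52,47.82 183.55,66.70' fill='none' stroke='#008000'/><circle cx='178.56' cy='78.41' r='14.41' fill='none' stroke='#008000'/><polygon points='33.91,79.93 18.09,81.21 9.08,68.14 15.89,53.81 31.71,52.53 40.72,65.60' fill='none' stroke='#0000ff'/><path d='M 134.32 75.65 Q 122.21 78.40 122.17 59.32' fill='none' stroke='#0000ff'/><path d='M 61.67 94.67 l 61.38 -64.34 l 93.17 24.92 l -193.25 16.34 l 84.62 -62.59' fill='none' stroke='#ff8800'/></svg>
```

G21
G90
G0 X7.49 Y67.46
M4 S243
G01 X5.46 Y37.36 F3857
M5
G0 X160.72 Y42.90
M4 S919
G01 X150.86 Y63.57 F1486
G01 X163.83 Y82.45
G01 X186.66 Y80.66
G01 X196.52 Y59.99
G01 X183.55 Y41.11
G01 X160.72 Y42.90
M5
G0 X192.97 Y29.40
M4 S919
G01 X188.75 Y39.59 F1486
G01 X178.56 Y43.81
G01 X168.37 Y39.59
G01 X164.15 Y29.40
G01 X168.37 Y19.21
G01 X178.56 Y14.99
G01 X188.75 Y19.21
G01 X192.97 Y29.40
M5
G0 X33.91 Y27.88
M4 S243
G01 X18.09 Y26.60 F3857
G01 X9.08 Y39.67
G01 X15.89 Y54.00
G01 X31.71 Y55.28
G01 X40.72 Y42.21
G01 X33.91 Y27.88
M5
G0 X134.32 Y32.16
M4 S243
G01 X129.02 Y32.15 F3857
G01 X125.23 Y34.87
G01 X122.94 Y40.31
G01 X122.17 Y48.49
M5
G0 X61.67 Y13.14
M4 S610
G01 X123.05 Y77.48 F1855
G01 X216.22 Y52.56
G01 X22.97 Y36.22
G01 X107.59 Y98.81
M5
G0 X0.00 Y0.00

1 u = 1 mm; y_m = 107.81 − y.

[1] `<path>` line segment, #0000ff→engrave S243 F3857: (7.49,67.46) → (5.46,37.36)

[2] `<polygon>` regular polygon, #008000→cut S919 F1486: (160.72,42.90) → (150.86,63.57) → (163.83,82.45) → (186.66,80.66) → (196.52,59.99) → (183.55,41.11) → (160.72,42.90) (closed)

[3] `<circle>` circle, #008000→cut S919 F1486: (192.97,29.40) → (188.75,39.59) → (178.56,43.81) → (168.37,39.59) → (164.15,29.40) → (168.37,19.21) → (178.56,14.99) → (188.75,19.21) → (192.97,29.40) (closed)

[4] `<polygon>` regular polygon, #0000ff→engrave S243 F3857: (33.91,27.88) → (18.09,26.60) → (9.08,39.67) → (15.89,54.00) → (31.71,55.28) → (40.72,42.21) → (33.91,27.88) (closed)

[5] `<path>` quadratic bezier, #0000ff→engrave S243 F3857: (134.32,32.16) → (129.02,32.15) → (125.23,34.87) → (122.94,40.31) → (122.17,48.49)

[6] `<path>` open polyline, #ff8800→score S610 F1855: (61.67,13.14) → (123.05,77.48) → (216.22,52.56) → (22.97,36.22) → (107.59,98.81)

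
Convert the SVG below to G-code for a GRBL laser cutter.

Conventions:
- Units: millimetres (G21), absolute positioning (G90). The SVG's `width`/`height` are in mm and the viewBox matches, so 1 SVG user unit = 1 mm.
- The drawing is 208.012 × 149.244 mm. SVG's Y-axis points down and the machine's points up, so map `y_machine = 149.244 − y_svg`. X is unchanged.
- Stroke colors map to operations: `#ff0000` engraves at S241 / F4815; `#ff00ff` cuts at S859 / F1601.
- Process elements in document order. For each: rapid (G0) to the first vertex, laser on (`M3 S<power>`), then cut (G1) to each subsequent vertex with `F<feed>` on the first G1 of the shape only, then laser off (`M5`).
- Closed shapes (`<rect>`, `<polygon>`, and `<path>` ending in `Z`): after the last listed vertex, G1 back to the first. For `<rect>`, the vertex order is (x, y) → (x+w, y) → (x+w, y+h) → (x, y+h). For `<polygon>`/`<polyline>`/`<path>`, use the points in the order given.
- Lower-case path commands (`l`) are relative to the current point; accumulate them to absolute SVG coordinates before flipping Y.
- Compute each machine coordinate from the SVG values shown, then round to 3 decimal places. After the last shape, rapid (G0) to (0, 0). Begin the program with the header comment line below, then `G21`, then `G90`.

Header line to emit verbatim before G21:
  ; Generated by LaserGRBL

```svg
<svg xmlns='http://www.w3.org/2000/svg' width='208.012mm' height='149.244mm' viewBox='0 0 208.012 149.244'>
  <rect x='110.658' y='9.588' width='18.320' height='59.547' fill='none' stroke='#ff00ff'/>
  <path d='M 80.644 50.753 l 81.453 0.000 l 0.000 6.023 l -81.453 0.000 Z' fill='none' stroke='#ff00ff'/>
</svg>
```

; Generated by LaserGRBL
G21
G90
G0 X110.658 Y139.656
M3 S859
G1 X128.978 Y139.656 F1601
G1 X128.978 Y80.109
G1 X110.658 Y80.109
G1 X110.658 Y139.656
M5
G0 X80.644 Y98.491
M3 S859
G1 X162.097 Y98.491 F1601
G1 X162.097 Y92.468
G1 X80.644 Y92.468
G1 X80.644 Y98.491
M5
G0 X0.000 Y0.000

1 u = 1 mm; y_m = 149.244 − y.

[1] `<rect>` rectangle, #ff00ff→cut S859 F1601: (110.658,139.656) → (128.978,139.656) → (128.978,80.109) → (110.658,80.109) → (110.658,139.656) (closed)

[2] `<path>` rectangle, #ff00ff→cut S859 F1601: (80.644,98.491) → (162.097,98.491) → (162.097,92.468) → (80.644,92.468) → (80.644,98.491) (closed)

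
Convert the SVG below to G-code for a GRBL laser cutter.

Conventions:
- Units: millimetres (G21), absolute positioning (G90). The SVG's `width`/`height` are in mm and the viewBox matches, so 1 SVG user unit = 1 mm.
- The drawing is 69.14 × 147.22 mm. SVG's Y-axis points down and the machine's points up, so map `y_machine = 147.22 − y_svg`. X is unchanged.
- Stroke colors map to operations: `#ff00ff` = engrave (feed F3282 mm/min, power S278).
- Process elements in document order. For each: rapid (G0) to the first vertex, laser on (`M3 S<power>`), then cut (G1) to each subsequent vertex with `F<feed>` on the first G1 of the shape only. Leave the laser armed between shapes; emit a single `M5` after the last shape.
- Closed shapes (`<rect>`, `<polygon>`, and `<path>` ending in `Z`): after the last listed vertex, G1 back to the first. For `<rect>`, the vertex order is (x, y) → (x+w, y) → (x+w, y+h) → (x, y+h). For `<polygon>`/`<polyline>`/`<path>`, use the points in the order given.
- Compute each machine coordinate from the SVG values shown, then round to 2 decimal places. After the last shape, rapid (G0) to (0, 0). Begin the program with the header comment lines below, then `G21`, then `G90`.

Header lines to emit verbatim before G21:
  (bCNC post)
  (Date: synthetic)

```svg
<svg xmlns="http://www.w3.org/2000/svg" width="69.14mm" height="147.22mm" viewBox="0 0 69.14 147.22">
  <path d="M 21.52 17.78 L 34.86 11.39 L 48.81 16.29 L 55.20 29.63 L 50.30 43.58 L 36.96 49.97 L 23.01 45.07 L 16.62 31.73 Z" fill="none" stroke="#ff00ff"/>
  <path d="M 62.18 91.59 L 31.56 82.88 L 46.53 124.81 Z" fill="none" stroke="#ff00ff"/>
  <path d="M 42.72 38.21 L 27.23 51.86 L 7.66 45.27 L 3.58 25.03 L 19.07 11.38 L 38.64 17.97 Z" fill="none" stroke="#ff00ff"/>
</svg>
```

Since the viewBox matches the mm dimensions, user units are millimetres directly. The only transform is the Y-flip y_m = 147.22 − y_svg.

Shape 1 is a regular polygon drawn with `<path>`. Its stroke #ff00ff means engrave at S278, F3282. After flipping Y the toolpath is (21.52,129.44) → (34.86,135.83) → (48.81,130.93) → (55.20,117.59) → (50.30,103.64) → (36.96,97.25) → (23.01,102.15) → (16.62,115.49) → (21.52,129.44), returning to the start.

Shape 2 is a closed polygon drawn with `<path>`. Its stroke #ff00ff means engrave at S278, F3282. After flipping Y the toolpath is (62.18,55.63) → (31.56,64.34) → (46.53,22.41) → (62.18,55.63), returning to the start.

Shape 3 is a regular polygon drawn with `<path>`. Its stroke #ff00ff means engrave at S278, F3282. After flipping Y the toolpath is (42.72,109.01) → (27.23,95.36) → (7.66,101.95) → (3.58,122.19) → (19.07,135.84) → (38.64,129.25) → (42.72,109.01), returning to the start.

(bCNC post)
(Date: synthetic)
G21
G90
G0 X21.52 Y129.44
M3 S278
G1 X34.86 Y135.83 F3282
G1 X48.81 Y130.93
G1 X55.20 Y117.59
G1 X50.30 Y103.64
G1 X36.96 Y97.25
G1 X23.01 Y102.15
G1 X16.62 Y115.49
G1 X21.52 Y129.44
G0 X62.18 Y55.63
M3 S278
G1 X31.56 Y64.34 F3282
G1 X46.53 Y22.41
G1 X62.18 Y55.63
G0 X42.72 Y109.01
M3 S278
G1 X27.23 Y95.36 F3282
G1 X7.66 Y101.95
G1 X3.58 Y122.19
G1 X19.07 Y135.84
G1 X38.64 Y129.25
G1 X42.72 Y109.01
M5
G0 X0.00 Y0.00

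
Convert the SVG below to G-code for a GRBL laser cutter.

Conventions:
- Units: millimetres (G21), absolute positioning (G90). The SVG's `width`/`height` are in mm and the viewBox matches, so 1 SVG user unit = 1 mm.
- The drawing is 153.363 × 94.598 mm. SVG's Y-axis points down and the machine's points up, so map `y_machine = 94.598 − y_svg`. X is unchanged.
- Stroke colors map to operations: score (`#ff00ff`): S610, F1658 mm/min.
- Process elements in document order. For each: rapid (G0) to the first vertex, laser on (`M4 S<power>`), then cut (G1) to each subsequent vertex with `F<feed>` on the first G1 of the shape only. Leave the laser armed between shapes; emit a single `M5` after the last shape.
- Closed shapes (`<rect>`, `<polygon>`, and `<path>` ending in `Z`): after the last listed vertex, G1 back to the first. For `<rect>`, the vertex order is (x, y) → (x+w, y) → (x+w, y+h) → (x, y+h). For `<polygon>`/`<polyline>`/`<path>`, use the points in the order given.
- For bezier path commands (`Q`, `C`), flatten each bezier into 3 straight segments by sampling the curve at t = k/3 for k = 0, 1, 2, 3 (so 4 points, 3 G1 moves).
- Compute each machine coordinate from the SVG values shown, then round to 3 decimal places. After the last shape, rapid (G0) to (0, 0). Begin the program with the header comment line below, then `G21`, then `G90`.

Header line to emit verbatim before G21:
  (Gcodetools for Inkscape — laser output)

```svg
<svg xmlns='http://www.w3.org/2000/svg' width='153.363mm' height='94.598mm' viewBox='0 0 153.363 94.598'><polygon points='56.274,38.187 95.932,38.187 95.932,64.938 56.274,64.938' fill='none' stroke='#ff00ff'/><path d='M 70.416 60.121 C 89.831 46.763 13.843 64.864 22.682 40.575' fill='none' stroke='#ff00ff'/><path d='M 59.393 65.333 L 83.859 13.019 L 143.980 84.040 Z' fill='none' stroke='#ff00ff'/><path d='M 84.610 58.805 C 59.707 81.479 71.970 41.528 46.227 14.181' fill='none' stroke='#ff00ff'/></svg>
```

Since the viewBox matches the mm dimensions, user units are millimetres directly. The only transform is the Y-flip y_m = 94.598 − y_svg.

Shape 1 is a rectangle drawn with `<polygon>`. Its stroke #ff00ff means score at S610, F1658. After flipping Y the toolpath is (56.274,56.411) → (95.932,56.411) → (95.932,29.660) → (56.274,29.660) → (56.274,56.411), returning to the start.

Shape 2 is a cubic bezier drawn with `<path>`. Its stroke #ff00ff means score at S610, F1658. After flipping Y the toolpath is (70.416,34.477) → (64.705,40.084) → (35.443,41.129) → (22.682,54.023).

Shape 3 is a closed polygon drawn with `<path>`. Its stroke #ff00ff means score at S610, F1658. After flipping Y the toolpath is (59.393,29.265) → (83.859,81.579) → (143.980,10.558) → (59.393,29.265), returning to the start.

Shape 4 is a cubic bezier drawn with `<path>`. Its stroke #ff00ff means score at S610, F1658. After flipping Y the toolpath is (84.610,35.793) → (69.312,31.208) → (62.085,51.655) → (46.227,80.417).

(Gcodetools for Inkscape — laser output)
G21
G90
G0 X56.274 Y56.411
M4 S610
G1 X95.932 Y56.411 F1658
G1 X95.932 Y29.660
G1 X56.274 Y29.660
G1 X56.274 Y56.411
G0 X70.416 Y34.477
M4 S610
G1 X64.705 Y40.084 F1658
G1 X35.443 Y41.129
G1 X22.682 Y54.023
G0 X59.393 Y29.265
M4 S610
G1 X83.859 Y81.579 F1658
G1 X143.980 Y10.558
G1 X59.393 Y29.265
G0 X84.610 Y35.793
M4 S610
G1 X69.312 Y31.208 F1658
G1 X62.085 Y51.655
G1 X46.227 Y80.417
M5
G0 X0.000 Y0.000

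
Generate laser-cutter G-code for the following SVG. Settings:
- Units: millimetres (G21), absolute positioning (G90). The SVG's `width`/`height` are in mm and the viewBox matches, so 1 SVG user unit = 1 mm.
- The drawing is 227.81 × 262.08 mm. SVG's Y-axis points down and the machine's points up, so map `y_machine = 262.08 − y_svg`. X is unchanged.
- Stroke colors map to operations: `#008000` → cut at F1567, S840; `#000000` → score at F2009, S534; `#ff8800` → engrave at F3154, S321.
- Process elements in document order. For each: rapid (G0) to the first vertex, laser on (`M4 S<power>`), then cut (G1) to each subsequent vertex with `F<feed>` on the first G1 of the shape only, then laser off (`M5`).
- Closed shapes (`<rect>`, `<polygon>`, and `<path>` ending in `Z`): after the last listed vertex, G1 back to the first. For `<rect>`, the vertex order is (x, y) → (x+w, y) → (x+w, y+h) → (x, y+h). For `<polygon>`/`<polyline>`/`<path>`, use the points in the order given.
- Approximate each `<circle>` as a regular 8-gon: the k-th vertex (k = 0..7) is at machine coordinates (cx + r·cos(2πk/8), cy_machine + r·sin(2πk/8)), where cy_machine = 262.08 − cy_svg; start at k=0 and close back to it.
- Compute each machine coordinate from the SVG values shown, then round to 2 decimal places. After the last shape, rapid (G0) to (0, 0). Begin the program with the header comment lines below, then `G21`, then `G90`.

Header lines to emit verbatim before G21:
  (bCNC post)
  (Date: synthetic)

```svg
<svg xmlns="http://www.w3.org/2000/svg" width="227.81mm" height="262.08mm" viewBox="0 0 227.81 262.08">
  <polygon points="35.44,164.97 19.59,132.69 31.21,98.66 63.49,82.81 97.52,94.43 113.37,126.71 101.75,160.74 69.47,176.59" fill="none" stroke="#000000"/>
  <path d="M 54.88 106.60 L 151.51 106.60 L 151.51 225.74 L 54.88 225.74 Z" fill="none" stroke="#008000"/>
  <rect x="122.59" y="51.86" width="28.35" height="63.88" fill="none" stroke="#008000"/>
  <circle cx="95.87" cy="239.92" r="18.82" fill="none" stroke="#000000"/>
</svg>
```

(bCNC post)
(Date: synthetic)
G21
G90
G0 X35.44 Y97.11
M4 S534
G1 X19.59 Y129.39 F2009
G1 X31.21 Y163.42
G1 X63.49 Y179.27
G1 X97.52 Y167.65
G1 X113.37 Y135.37
G1 X101.75 Y101.34
G1 X69.47 Y85.49
G1 X35.44 Y97.11
M5
G0 X54.88 Y155.48
M4 S840
G1 X151.51 Y155.48 F1567
G1 X151.51 Y36.34
G1 X54.88 Y36.34
G1 X54.88 Y155.48
M5
G0 X122.59 Y210.22
M4 S840
G1 X150.94 Y210.22 F1567
G1 X150.94 Y146.34
G1 X122.59 Y146.34
G1 X122.59 Y210.22
M5
G0 X114.69 Y22.16
M4 S534
G1 X109.18 Y35.47 F2009
G1 X95.87 Y40.98
G1 X82.56 Y35.47
G1 X77.05 Y22.16
G1 X82.56 Y8.85
G1 X95.87 Y3.34
G1 X109.18 Y8.85
G1 X114.69 Y22.16
M5
G0 X0.00 Y0.00

1 u = 1 mm; y_m = 262.08 − y.

[1] `<polygon>` regular polygon, #000000→score S534 F2009: (35.44,97.11) → (19.59,129.39) → (31.21,163.42) → (63.49,179.27) → (97.52,167.65) → (113.37,135.37) → (101.75,101.34) → (69.47,85.49) → (35.44,97.11) (closed)

[2] `<path>` rectangle, #008000→cut S840 F1567: (54.88,155.48) → (151.51,155.48) → (151.51,36.34) → (54.88,36.34) → (54.88,155.48) (closed)

[3] `<rect>` rectangle, #008000→cut S840 F1567: (122.59,210.22) → (150.94,210.22) → (150.94,146.34) → (122.59,146.34) → (122.59,210.22) (closed)

[4] `<circle>` circle, #000000→score S534 F2009: (114.69,22.16) → (109.18,35.47) → (95.87,40.98) → (82.56,35.47) → (77.05,22.16) → (82.56,8.85) → (95.87,3.34) → (109.18,8.85) → (114.69,22.16) (closed)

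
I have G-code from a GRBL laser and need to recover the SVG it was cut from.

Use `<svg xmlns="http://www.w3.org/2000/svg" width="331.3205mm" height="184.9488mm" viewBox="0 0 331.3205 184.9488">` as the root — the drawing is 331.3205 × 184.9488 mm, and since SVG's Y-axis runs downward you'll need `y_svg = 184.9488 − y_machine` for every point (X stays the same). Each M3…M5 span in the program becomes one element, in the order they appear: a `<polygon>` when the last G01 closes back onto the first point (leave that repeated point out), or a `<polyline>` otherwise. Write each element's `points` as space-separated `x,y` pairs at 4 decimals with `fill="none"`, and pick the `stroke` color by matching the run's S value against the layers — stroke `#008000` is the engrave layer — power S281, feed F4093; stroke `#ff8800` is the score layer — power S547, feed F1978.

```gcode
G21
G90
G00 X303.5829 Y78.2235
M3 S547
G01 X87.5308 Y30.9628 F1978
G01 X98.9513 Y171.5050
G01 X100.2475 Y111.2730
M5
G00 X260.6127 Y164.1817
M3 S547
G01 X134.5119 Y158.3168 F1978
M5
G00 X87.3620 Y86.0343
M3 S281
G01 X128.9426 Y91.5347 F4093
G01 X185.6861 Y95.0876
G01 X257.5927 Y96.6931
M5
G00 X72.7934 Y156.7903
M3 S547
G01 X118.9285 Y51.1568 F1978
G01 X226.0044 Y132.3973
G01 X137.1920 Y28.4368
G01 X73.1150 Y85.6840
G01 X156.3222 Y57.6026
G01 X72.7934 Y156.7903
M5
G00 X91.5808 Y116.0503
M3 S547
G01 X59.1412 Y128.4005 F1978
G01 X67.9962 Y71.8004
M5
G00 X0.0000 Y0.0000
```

<svg xmlns="http://www.w3.org/2000/svg" width="331.3205mm" height="184.9488mm" viewBox="0 0 331.3205 184.9488">
  <polyline points="303.5829,106.7253 87.5308,153.9860 98.9513,13.4438 100.2475,73.6758" fill="none" stroke="#ff8800"/>
  <polyline points="260.6127,20.7671 134.5119,26.6320" fill="none" stroke="#ff8800"/>
  <polyline points="87.3620,98.9145 128.9426,93.4141 185.6861,89.8612 257.5927,88.2557" fill="none" stroke="#008000"/>
  <polygon points="72.7934,28.1585 118.9285,133.7920 226.0044,52.5515 137.1920,156.5120 73.1150,99.2648 156.3222,127.3462" fill="none" stroke="#ff8800"/>
  <polyline points="91.5808,68.8985 59.1412,56.5483 67.9962,113.1484" fill="none" stroke="#ff8800"/>
</svg>

y_svg = 184.9488 − y_m.

[1] S547→`#ff8800` (score); open run; points: 303.5829,106.7253 87.5308,153.9860 98.9513,13.4438 100.2475,73.6758

[2] S547→`#ff8800` (score); open run; points: 260.6127,20.7671 134.5119,26.6320

[3] S281→`#008000` (engrave); open run; points: 87.3620,98.9145 128.9426,93.4141 185.6861,89.8612 257.5927,88.2557

[4] S547→`#ff8800` (score); closed run; points: 72.7934,28.1585 118.9285,133.7920 226.0044,52.5515 137.1920,156.5120 73.1150,99.2648 156.3222,127.3462

[5] S547→`#ff8800` (score); open run; points: 91.5808,68.8985 59.1412,56.5483 67.9962,113.1484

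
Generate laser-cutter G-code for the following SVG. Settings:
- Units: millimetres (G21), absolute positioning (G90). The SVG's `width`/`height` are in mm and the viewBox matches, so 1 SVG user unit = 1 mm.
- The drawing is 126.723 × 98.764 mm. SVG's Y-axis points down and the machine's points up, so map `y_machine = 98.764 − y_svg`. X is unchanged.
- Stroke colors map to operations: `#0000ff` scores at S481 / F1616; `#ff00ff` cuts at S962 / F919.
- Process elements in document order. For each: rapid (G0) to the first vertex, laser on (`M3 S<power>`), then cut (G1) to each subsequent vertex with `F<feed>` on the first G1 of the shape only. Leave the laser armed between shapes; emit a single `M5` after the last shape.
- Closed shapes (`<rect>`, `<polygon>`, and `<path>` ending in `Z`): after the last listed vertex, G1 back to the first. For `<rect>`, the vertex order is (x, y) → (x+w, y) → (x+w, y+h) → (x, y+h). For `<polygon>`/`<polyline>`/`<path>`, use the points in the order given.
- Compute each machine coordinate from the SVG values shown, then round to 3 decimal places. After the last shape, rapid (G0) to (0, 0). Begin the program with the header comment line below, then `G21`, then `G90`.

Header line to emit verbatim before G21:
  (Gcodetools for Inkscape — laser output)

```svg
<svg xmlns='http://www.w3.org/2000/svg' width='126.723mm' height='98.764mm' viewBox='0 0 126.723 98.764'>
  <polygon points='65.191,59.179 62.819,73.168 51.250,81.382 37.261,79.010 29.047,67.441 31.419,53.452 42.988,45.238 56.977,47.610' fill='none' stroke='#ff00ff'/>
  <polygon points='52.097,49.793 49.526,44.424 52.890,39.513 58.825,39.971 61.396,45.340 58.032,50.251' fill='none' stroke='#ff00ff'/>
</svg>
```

(Gcodetools for Inkscape — laser output)
G21
G90
G0 X65.191 Y39.585
M3 S962
G1 X62.819 Y25.596 F919
G1 X51.250 Y17.382
G1 X37.261 Y19.754
G1 X29.047 Y31.323
G1 X31.419 Y45.312
G1 X42.988 Y53.526
G1 X56.977 Y51.154
G1 X65.191 Y39.585
G0 X52.097 Y48.971
M3 S962
G1 X49.526 Y54.340 F919
G1 X52.890 Y59.251
G1 X58.825 Y58.793
G1 X61.396 Y53.424
G1 X58.032 Y48.513
G1 X52.097 Y48.971
M5
G0 X0.000 Y0.000

1 u = 1 mm; y_m = 98.764 − y.

[1] `<polygon>` regular polygon, #ff00ff→cut S962 F919: (65.191,39.585) → (62.819,25.596) → (51.250,17.382) → (37.261,19.754) → (29.047,31.323) → (31.419,45.312) → (42.988,53.526) → (56.977,51.154) → (65.191,39.585) (closed)

[2] `<polygon>` regular polygon, #ff00ff→cut S962 F919: (52.097,48.971) → (49.526,54.340) → (52.890,59.251) → (58.825,58.793) → (61.396,53.424) → (58.032,48.513) → (52.097,48.971) (closed)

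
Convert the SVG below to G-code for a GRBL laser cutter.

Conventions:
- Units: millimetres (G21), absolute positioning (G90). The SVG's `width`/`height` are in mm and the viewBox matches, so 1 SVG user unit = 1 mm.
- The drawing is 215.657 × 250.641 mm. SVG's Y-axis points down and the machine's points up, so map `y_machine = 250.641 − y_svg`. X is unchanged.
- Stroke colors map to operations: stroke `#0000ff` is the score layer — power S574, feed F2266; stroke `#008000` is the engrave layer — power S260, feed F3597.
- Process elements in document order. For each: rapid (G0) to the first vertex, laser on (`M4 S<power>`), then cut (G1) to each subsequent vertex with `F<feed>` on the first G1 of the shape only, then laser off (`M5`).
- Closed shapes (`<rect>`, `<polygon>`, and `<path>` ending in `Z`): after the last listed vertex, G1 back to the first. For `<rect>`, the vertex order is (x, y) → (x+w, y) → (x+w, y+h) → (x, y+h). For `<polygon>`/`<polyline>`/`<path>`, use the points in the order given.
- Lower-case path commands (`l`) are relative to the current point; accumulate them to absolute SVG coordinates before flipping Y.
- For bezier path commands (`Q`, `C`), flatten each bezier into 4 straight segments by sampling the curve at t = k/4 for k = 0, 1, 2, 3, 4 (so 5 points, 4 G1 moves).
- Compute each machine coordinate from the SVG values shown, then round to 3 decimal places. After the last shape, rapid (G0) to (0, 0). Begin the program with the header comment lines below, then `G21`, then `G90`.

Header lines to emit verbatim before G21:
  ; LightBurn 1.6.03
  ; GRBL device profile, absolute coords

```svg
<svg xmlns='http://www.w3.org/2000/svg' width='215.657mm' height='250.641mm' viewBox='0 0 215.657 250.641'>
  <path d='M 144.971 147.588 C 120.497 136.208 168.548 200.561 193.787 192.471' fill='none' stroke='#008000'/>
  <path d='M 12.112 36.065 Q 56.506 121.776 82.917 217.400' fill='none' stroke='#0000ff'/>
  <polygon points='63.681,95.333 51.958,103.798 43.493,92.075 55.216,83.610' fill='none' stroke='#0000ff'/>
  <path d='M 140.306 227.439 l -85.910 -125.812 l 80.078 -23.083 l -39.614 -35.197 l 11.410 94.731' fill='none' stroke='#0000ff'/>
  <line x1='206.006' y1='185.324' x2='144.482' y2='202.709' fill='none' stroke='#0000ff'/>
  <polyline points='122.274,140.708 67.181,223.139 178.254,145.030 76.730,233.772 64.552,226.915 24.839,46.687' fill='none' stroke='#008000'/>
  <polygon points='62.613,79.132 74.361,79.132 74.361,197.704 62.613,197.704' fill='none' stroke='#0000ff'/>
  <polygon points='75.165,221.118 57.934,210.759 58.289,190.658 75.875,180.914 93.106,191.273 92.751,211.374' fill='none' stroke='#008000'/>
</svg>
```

1 u = 1 mm; y_m = 250.641 − y.

[1] `<path>` cubic bezier, #008000→engrave S260 F3597: (144.971,103.053) → (138.724,99.703) → (150.737,81.845) → (172.070,63.370) → (193.787,58.170)

[2] `<path>` quadratic bezier, #0000ff→score S574 F2266: (12.112,214.576) → (33.185,171.101) → (52.010,126.387) → (68.588,80.433) → (82.917,33.241)

[3] `<polygon>` regular polygon, #0000ff→score S574 F2266: (63.681,155.308) → (51.958,146.843) → (43.493,158.566) → (55.216,167.031) → (63.681,155.308) (closed)

[4] `<path>` open polyline, #0000ff→score S574 F2266: (140.306,23.202) → (54.396,149.014) → (134.474,172.097) → (94.860,207.294) → (106.270,112.563)

[5] `<line>` line segment, #0000ff→score S574 F2266: (206.006,65.317) → (144.482,47.932)

[6] `<polyline>` open polyline, #008000→engrave S260 F3597: (122.274,109.933) → (67.181,27.502) → (178.254,105.611) → (76.730,16.869) → (64.552,23.726) → (24.839,203.954)

[7] `<polygon>` rectangle, #0000ff→score S574 F2266: (62.613,171.509) → (74.361,171.509) → (74.361,52.937) → (62.613,52.937) → (62.613,171.509) (closed)

[8] `<polygon>` regular polygon, #008000→engrave S260 F3597: (75.165,29.523) → (57.934,39.882) → (58.289,59.983) → (75.875,69.727) → (93.106,59.368) → (92.751,39.267) → (75.165,29.523) (closed)

; LightBurn 1.6.03
; GRBL device profile, absolute coords
G21
G90
G0 X144.971 Y103.053
M4 S260
G1 X138.724 Y99.703 F3597
G1 X150.737 Y81.845
G1 X172.070 Y63.370
G1 X193.787 Y58.170
M5
G0 X12.112 Y214.576
M4 S574
G1 X33.185 Y171.101 F2266
G1 X52.010 Y126.387
G1 X68.588 Y80.433
G1 X82.917 Y33.241
M5
G0 X63.681 Y155.308
M4 S574
G1 X51.958 Y146.843 F2266
G1 X43.493 Y158.566
G1 X55.216 Y167.031
G1 X63.681 Y155.308
M5
G0 X140.306 Y23.202
M4 S574
G1 X54.396 Y149.014 F2266
G1 X134.474 Y172.097
G1 X94.860 Y207.294
G1 X106.270 Y112.563
M5
G0 X206.006 Y65.317
M4 S574
G1 X144.482 Y47.932 F2266
M5
G0 X122.274 Y109.933
M4 S260
G1 X67.181 Y27.502 F3597
G1 X178.254 Y105.611
G1 X76.730 Y16.869
G1 X64.552 Y23.726
G1 X24.839 Y203.954
M5
G0 X62.613 Y171.509
M4 S574
G1 X74.361 Y171.509 F2266
G1 X74.361 Y52.937
G1 X62.613 Y52.937
G1 X62.613 Y171.509
M5
G0 X75.165 Y29.523
M4 S260
G1 X57.934 Y39.882 F3597
G1 X58.289 Y59.983
G1 X75.875 Y69.727
G1 X93.106 Y59.368
G1 X92.751 Y39.267
G1 X75.165 Y29.523
M5
G0 X0.000 Y0.000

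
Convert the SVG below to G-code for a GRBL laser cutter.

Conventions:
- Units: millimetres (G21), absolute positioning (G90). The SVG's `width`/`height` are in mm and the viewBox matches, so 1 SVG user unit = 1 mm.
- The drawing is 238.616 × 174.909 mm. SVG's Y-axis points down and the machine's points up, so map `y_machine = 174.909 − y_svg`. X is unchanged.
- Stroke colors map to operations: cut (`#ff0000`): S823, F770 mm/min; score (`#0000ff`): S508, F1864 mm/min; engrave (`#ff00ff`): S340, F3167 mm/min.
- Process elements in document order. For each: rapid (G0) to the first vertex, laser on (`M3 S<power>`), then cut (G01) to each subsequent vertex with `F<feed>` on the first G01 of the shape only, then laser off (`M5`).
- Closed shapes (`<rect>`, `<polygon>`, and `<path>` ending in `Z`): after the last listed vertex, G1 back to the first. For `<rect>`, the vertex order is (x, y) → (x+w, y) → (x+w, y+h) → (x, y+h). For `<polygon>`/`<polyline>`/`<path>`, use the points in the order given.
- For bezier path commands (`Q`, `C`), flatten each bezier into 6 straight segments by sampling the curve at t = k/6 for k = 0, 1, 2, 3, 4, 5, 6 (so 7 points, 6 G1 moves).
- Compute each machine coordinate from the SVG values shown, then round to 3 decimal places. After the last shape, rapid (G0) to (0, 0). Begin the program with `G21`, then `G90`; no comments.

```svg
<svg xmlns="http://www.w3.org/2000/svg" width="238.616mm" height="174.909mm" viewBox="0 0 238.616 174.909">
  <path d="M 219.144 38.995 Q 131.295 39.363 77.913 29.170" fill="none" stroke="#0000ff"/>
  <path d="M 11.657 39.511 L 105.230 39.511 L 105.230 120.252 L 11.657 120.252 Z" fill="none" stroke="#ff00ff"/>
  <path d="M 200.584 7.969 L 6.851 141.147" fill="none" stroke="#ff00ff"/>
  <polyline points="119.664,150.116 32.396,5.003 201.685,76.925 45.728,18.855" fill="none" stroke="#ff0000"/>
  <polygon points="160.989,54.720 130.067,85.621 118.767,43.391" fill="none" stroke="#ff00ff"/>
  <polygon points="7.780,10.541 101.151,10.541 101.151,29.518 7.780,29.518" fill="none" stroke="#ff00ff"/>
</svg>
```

viewBox `0 0 238.616 174.909` with mm width/height → 1 unit = 1 mm. Flip: y_m = 174.909 − y_svg.

**Shape 1** — `<path>` quadratic bezier, stroke `#0000ff` → score (S508, F1864). Control points (SVG): P0=(219.144,38.995), P1=(131.295,39.363), P2=(77.913,29.170); sampled at t=k/6. Machine vertices: (219.144,135.914) → (190.818,136.085) → (164.408,136.842) → (139.912,138.186) → (117.331,140.117) → (96.664,142.635) → (77.913,145.739). Open path.

**Shape 2** — `<path>` rectangle, stroke `#ff00ff` → engrave (S340, F3167). Machine vertices: (11.657,135.398) → (105.230,135.398) → (105.230,54.657) → (11.657,54.657) → (11.657,135.398). Closed: final G1 returns to the first vertex.

**Shape 3** — `<path>` line segment, stroke `#ff00ff` → engrave (S340, F3167). Machine vertices: (200.584,166.940) → (6.851,33.762). Open path.

**Shape 4** — `<polyline>` open polyline, stroke `#ff0000` → cut (S823, F770). Machine vertices: (119.664,24.793) → (32.396,169.906) → (201.685,97.984) → (45.728,156.054). Open path.

**Shape 5** — `<polygon>` regular polygon, stroke `#ff00ff` → engrave (S340, F3167). Machine vertices: (160.989,120.189) → (130.067,89.288) → (118.767,131.518) → (160.989,120.189). Closed: final G1 returns to the first vertex.

**Shape 6** — `<polygon>` rectangle, stroke `#ff00ff` → engrave (S340, F3167). Machine vertices: (7.780,164.368) → (101.151,164.368) → (101.151,145.391) → (7.780,145.391) → (7.780,164.368). Closed: final G1 returns to the first vertex.

G21
G90
G0 X219.144 Y135.914
M3 S508
G01 X190.818 Y136.085 F1864
G01 X164.408 Y136.842
G01 X139.912 Y138.186
G01 X117.331 Y140.117
G01 X96.664 Y142.635
G01 X77.913 Y145.739
M5
G0 X11.657 Y135.398
M3 S340
G01 X105.230 Y135.398 F3167
G01 X105.230 Y54.657
G01 X11.657 Y54.657
G01 X11.657 Y135.398
M5
G0 X200.584 Y166.940
M3 S340
G01 X6.851 Y33.762 F3167
M5
G0 X119.664 Y24.793
M3 S823
G01 X32.396 Y169.906 F770
G01 X201.685 Y97.984
G01 X45.728 Y156.054
M5
G0 X160.989 Y120.189
M3 S340
G01 X130.067 Y89.288 F3167
G01 X118.767 Y131.518
G01 X160.989 Y120.189
M5
G0 X7.780 Y164.368
M3 S340
G01 X101.151 Y164.368 F3167
G01 X101.151 Y145.391
G01 X7.780 Y145.391
G01 X7.780 Y164.368
M5
G0 X0.000 Y0.000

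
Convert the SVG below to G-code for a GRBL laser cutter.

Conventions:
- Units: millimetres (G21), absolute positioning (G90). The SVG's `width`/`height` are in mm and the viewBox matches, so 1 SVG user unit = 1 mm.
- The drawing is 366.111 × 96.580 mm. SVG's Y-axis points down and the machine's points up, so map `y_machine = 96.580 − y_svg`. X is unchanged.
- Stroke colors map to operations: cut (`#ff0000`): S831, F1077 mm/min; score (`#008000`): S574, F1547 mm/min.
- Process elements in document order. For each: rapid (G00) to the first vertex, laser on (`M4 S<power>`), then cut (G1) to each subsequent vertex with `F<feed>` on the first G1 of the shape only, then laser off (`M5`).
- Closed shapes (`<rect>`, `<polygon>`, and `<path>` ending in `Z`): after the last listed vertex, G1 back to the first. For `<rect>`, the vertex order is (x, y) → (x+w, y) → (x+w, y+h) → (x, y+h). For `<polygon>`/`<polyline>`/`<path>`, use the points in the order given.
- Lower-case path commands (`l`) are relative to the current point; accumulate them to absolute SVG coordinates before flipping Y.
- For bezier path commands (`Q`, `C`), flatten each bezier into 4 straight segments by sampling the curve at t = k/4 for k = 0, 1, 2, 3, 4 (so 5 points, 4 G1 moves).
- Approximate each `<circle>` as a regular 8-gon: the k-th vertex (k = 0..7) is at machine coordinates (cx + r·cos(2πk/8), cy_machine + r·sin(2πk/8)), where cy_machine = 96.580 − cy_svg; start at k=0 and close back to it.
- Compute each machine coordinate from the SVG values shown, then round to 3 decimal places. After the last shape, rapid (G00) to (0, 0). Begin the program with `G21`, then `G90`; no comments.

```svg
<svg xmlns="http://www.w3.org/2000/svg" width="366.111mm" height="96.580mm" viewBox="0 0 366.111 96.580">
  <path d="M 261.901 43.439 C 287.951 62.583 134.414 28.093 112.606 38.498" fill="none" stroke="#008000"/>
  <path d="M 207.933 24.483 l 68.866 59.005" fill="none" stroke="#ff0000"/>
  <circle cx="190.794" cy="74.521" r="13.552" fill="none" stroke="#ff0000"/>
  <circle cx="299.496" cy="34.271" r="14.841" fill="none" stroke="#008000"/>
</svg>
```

Since the viewBox matches the mm dimensions, user units are millimetres directly. The only transform is the Y-flip y_m = 96.580 − y_svg.

Shape 1 is a cubic bezier drawn with `<path>`. Its stroke #008000 means score at S574, F1547. After flipping Y the toolpath is (261.901,53.141) → (252.630,47.300) → (205.200,52.334) → (148.797,59.007) → (112.606,58.082).

Shape 2 is a line segment drawn with `<path>`. Its stroke #ff0000 means cut at S831, F1077. After flipping Y the toolpath is (207.933,72.097) → (276.799,13.092).

Shape 3 is a circle drawn with `<circle>`. Its stroke #ff0000 means cut at S831, F1077. After flipping Y the toolpath is (204.346,22.059) → (200.377,31.642) → (190.794,35.611) → (181.211,31.642) → (177.242,22.059) → (181.211,12.476) → (190.794,8.507) → (200.377,12.476) → (204.346,22.059), returning to the start.

Shape 4 is a circle drawn with `<circle>`. Its stroke #008000 means score at S574, F1547. After flipping Y the toolpath is (314.337,62.309) → (309.990,72.803) → (299.496,77.150) → (289.002,72.803) → (284.655,62.309) → (289.002,51.815) → (299.496,47.468) → (309.990,51.815) → (314.337,62.309), returning to the start.

G21
G90
G00 X261.901 Y53.141
M4 S574
G1 X252.630 Y47.300 F1547
G1 X205.200 Y52.334
G1 X148.797 Y59.007
G1 X112.606 Y58.082
M5
G00 X207.933 Y72.097
M4 S831
G1 X276.799 Y13.092 F1077
M5
G00 X204.346 Y22.059
M4 S831
G1 X200.377 Y31.642 F1077
G1 X190.794 Y35.611
G1 X181.211 Y31.642
G1 X177.242 Y22.059
G1 X181.211 Y12.476
G1 X190.794 Y8.507
G1 X200.377 Y12.476
G1 X204.346 Y22.059
M5
G00 X314.337 Y62.309
M4 S574
G1 X309.990 Y72.803 F1547
G1 X299.496 Y77.150
G1 X289.002 Y72.803
G1 X284.655 Y62.309
G1 X289.002 Y51.815
G1 X299.496 Y47.468
G1 X309.990 Y51.815
G1 X314.337 Y62.309
M5
G00 X0.000 Y0.000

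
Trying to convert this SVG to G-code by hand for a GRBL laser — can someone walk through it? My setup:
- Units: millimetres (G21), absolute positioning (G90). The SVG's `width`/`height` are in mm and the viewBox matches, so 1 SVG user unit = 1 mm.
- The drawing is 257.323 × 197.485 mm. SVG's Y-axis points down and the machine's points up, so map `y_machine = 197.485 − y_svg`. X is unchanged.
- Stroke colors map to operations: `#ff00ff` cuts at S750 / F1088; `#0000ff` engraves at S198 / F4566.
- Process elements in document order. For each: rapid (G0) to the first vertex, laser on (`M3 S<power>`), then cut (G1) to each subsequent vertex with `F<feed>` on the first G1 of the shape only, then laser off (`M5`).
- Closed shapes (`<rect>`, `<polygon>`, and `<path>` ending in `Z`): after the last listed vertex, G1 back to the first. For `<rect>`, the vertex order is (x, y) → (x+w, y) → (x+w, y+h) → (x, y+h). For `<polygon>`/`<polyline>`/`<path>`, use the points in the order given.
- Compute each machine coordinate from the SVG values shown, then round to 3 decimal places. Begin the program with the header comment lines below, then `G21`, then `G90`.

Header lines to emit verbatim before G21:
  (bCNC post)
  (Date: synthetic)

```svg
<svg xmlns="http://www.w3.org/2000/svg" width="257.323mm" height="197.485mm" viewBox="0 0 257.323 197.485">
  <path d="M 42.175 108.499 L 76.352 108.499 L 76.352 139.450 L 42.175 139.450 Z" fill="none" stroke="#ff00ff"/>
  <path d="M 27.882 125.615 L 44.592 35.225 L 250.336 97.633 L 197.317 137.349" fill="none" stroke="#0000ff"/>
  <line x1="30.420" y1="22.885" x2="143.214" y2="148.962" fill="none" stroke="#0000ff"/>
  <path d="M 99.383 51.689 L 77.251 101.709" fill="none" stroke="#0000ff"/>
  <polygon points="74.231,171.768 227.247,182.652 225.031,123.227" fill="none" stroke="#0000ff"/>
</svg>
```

(bCNC post)
(Date: synthetic)
G21
G90
G0 X42.175 Y88.986
M3 S750
G1 X76.352 Y88.986 F1088
G1 X76.352 Y58.035
G1 X42.175 Y58.035
G1 X42.175 Y88.986
M5
G0 X27.882 Y71.870
M3 S198
G1 X44.592 Y162.260 F4566
G1 X250.336 Y99.852
G1 X197.317 Y60.136
M5
G0 X30.420 Y174.600
M3 S198
G1 X143.214 Y48.523 F4566
M5
G0 X99.383 Y145.796
M3 S198
G1 X77.251 Y95.776 F4566
M5
G0 X74.231 Y25.717
M3 S198
G1 X227.247 Y14.833 F4566
G1 X225.031 Y74.258
G1 X74.231 Y25.717
M5

1 u = 1 mm; y_m = 197.485 − y.

[1] `<path>` rectangle, #ff00ff→cut S750 F1088: (42.175,88.986) → (76.352,88.986) → (76.352,58.035) → (42.175,58.035) → (42.175,88.986) (closed)

[2] `<path>` open polyline, #0000ff→engrave S198 F4566: (27.882,71.870) → (44.592,162.260) → (250.336,99.852) → (197.317,60.136)

[3] `<line>` line segment, #0000ff→engrave S198 F4566: (30.420,174.600) → (143.214,48.523)

[4] `<path>` line segment, #0000ff→engrave S198 F4566: (99.383,145.796) → (77.251,95.776)

[5] `<polygon>` closed polygon, #0000ff→engrave S198 F4566: (74.231,25.717) → (227.247,14.833) → (225.031,74.258) → (74.231,25.717) (closed)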